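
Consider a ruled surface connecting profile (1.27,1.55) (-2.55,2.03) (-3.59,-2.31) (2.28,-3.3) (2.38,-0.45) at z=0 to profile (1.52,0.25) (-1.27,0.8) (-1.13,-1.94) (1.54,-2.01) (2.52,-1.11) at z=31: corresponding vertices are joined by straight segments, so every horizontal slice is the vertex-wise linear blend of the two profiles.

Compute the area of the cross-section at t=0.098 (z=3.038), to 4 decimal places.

Cross-section at t=0.098: each vertex is (1-t)·p0[i] + t·p1[i].
  v1: (1-0.098)·(1.27,1.55) + 0.098·(1.52,0.25) = (1.2945,1.4226)
  v2: (1-0.098)·(-2.55,2.03) + 0.098·(-1.27,0.8) = (-2.4246,1.9095)
  v3: (1-0.098)·(-3.59,-2.31) + 0.098·(-1.13,-1.94) = (-3.3489,-2.2737)
  v4: (1-0.098)·(2.28,-3.3) + 0.098·(1.54,-2.01) = (2.2075,-3.1736)
  v5: (1-0.098)·(2.38,-0.45) + 0.098·(2.52,-1.11) = (2.3937,-0.5147)
Shoelace sum Σ(x_i·y_{i+1} − x_{i+1}·y_i):
  i=1: 1.2945·1.9095 − -2.4246·1.4226 = +5.9210 (running +5.9210)
  i=2: -2.4246·-2.2737 − -3.3489·1.9095 = +11.9074 (running +17.8284)
  i=3: -3.3489·-3.1736 − 2.2075·-2.2737 = +15.6473 (running +33.4757)
  i=4: 2.2075·-0.5147 − 2.3937·-3.1736 = +6.4605 (running +39.9362)
  i=5: 2.3937·1.4226 − 1.2945·-0.5147 = +4.0716 (running +44.0078)
Area = |Σ|/2 = |44.0078|/2 = 22.0039

Area at t=0.098: 22.0039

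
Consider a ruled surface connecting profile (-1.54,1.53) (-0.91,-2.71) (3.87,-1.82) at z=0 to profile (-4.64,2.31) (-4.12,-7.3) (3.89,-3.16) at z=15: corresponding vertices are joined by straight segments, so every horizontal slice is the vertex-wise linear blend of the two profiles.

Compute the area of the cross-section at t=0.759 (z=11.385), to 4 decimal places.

Cross-section at t=0.759: each vertex is (1-t)·p0[i] + t·p1[i].
  v1: (1-0.759)·(-1.54,1.53) + 0.759·(-4.64,2.31) = (-3.8929,2.1220)
  v2: (1-0.759)·(-0.91,-2.71) + 0.759·(-4.12,-7.3) = (-3.3464,-6.1938)
  v3: (1-0.759)·(3.87,-1.82) + 0.759·(3.89,-3.16) = (3.8852,-2.8371)
Shoelace sum Σ(x_i·y_{i+1} − x_{i+1}·y_i):
  i=1: -3.8929·-6.1938 − -3.3464·2.1220 = +31.2130 (running +31.2130)
  i=2: -3.3464·-2.8371 − 3.8852·-6.1938 = +33.5580 (running +64.7710)
  i=3: 3.8852·2.1220 − -3.8929·-2.8371 = -2.8000 (running +61.9710)
Area = |Σ|/2 = |61.9710|/2 = 30.9855

Area at t=0.759: 30.9855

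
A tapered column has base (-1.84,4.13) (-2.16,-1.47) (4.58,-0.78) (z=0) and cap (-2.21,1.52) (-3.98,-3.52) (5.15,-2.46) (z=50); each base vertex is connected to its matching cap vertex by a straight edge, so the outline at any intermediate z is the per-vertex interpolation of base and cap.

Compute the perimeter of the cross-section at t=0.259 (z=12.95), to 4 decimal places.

Cross-section at t=0.259: each vertex is (1-t)·p0[i] + t·p1[i].
  v1: (1-0.259)·(-1.84,4.13) + 0.259·(-2.21,1.52) = (-1.9358,3.4540)
  v2: (1-0.259)·(-2.16,-1.47) + 0.259·(-3.98,-3.52) = (-2.6314,-2.0010)
  v3: (1-0.259)·(4.58,-0.78) + 0.259·(5.15,-2.46) = (4.7276,-1.2151)
Perimeter = Σ |v_{i+1} − v_i|:
  edge 1→2: √(-0.6956² + -5.4550²) = 5.4991 (running 5.4991)
  edge 2→3: √(7.3590² + 0.7858²) = 7.4008 (running 12.9000)
  edge 3→1: √(-6.6635² + 4.6691²) = 8.1365 (running 21.0365)
Perimeter = 21.0365

Perimeter at t=0.259: 21.0365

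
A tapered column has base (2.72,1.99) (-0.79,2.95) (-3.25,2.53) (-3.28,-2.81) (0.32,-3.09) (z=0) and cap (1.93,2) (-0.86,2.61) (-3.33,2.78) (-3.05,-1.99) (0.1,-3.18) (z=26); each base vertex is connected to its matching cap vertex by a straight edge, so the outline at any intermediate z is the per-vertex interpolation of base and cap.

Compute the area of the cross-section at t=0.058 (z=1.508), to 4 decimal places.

Cross-section at t=0.058: each vertex is (1-t)·p0[i] + t·p1[i].
  v1: (1-0.058)·(2.72,1.99) + 0.058·(1.93,2) = (2.6742,1.9906)
  v2: (1-0.058)·(-0.79,2.95) + 0.058·(-0.86,2.61) = (-0.7941,2.9303)
  v3: (1-0.058)·(-3.25,2.53) + 0.058·(-3.33,2.78) = (-3.2546,2.5445)
  v4: (1-0.058)·(-3.28,-2.81) + 0.058·(-3.05,-1.99) = (-3.2667,-2.7624)
  v5: (1-0.058)·(0.32,-3.09) + 0.058·(0.1,-3.18) = (0.3072,-3.0952)
Shoelace sum Σ(x_i·y_{i+1} − x_{i+1}·y_i):
  i=1: 2.6742·2.9303 − -0.7941·1.9906 = +9.4167 (running +9.4167)
  i=2: -0.7941·2.5445 − -3.2546·2.9303 = +7.5165 (running +16.9333)
  i=3: -3.2546·-2.7624 − -3.2667·2.5445 = +17.3028 (running +34.2360)
  i=4: -3.2667·-3.0952 − 0.3072·-2.7624 = +10.9598 (running +45.1958)
  i=5: 0.3072·1.9906 − 2.6742·-3.0952 = +8.8888 (running +54.0845)
Area = |Σ|/2 = |54.0845|/2 = 27.0423

Area at t=0.058: 27.0423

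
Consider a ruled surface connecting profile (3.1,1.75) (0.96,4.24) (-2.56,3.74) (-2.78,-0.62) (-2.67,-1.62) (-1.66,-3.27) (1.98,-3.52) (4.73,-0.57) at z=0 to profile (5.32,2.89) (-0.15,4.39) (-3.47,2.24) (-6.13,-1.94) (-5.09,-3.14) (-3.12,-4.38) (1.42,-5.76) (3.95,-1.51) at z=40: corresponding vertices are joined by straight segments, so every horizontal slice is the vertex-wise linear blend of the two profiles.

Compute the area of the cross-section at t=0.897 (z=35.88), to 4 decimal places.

Cross-section at t=0.897: each vertex is (1-t)·p0[i] + t·p1[i].
  v1: (1-0.897)·(3.1,1.75) + 0.897·(5.32,2.89) = (5.0913,2.7726)
  v2: (1-0.897)·(0.96,4.24) + 0.897·(-0.15,4.39) = (-0.0357,4.3746)
  v3: (1-0.897)·(-2.56,3.74) + 0.897·(-3.47,2.24) = (-3.3763,2.3945)
  v4: (1-0.897)·(-2.78,-0.62) + 0.897·(-6.13,-1.94) = (-5.7850,-1.8040)
  v5: (1-0.897)·(-2.67,-1.62) + 0.897·(-5.09,-3.14) = (-4.8407,-2.9834)
  v6: (1-0.897)·(-1.66,-3.27) + 0.897·(-3.12,-4.38) = (-2.9696,-4.2657)
  v7: (1-0.897)·(1.98,-3.52) + 0.897·(1.42,-5.76) = (1.4777,-5.5293)
  v8: (1-0.897)·(4.73,-0.57) + 0.897·(3.95,-1.51) = (4.0303,-1.4132)
Shoelace sum Σ(x_i·y_{i+1} − x_{i+1}·y_i):
  i=1: 5.0913·4.3746 − -0.0357·2.7726 = +22.3712 (running +22.3712)
  i=2: -0.0357·2.3945 − -3.3763·4.3746 = +14.6843 (running +37.0555)
  i=3: -3.3763·-1.8040 − -5.7850·2.3945 = +19.9430 (running +56.9985)
  i=4: -5.7850·-2.9834 − -4.8407·-1.8040 = +8.5262 (running +65.5246)
  i=5: -4.8407·-4.2657 − -2.9696·-2.9834 = +11.7893 (running +77.3139)
  i=6: -2.9696·-5.5293 − 1.4777·-4.2657 = +22.7232 (running +100.0371)
  i=7: 1.4777·-1.4132 − 4.0303·-5.5293 = +20.1967 (running +120.2337)
  i=8: 4.0303·2.7726 − 5.0913·-1.4132 = +18.3694 (running +138.6032)
Area = |Σ|/2 = |138.6032|/2 = 69.3016

Area at t=0.897: 69.3016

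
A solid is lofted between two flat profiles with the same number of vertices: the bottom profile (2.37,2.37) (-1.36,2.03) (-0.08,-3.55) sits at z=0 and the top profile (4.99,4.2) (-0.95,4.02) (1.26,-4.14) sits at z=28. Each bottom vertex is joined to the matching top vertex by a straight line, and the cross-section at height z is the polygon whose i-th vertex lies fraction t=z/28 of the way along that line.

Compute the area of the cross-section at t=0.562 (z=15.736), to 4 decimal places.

Cross-section at t=0.562: each vertex is (1-t)·p0[i] + t·p1[i].
  v1: (1-0.562)·(2.37,2.37) + 0.562·(4.99,4.2) = (3.8424,3.3985)
  v2: (1-0.562)·(-1.36,2.03) + 0.562·(-0.95,4.02) = (-1.1296,3.1484)
  v3: (1-0.562)·(-0.08,-3.55) + 0.562·(1.26,-4.14) = (0.6731,-3.8816)
Shoelace sum Σ(x_i·y_{i+1} − x_{i+1}·y_i):
  i=1: 3.8424·3.1484 − -1.1296·3.3985 = +15.9363 (running +15.9363)
  i=2: -1.1296·-3.8816 − 0.6731·3.1484 = +2.2654 (running +18.2017)
  i=3: 0.6731·3.3985 − 3.8424·-3.8816 = +17.2022 (running +35.4039)
Area = |Σ|/2 = |35.4039|/2 = 17.7020

Area at t=0.562: 17.7020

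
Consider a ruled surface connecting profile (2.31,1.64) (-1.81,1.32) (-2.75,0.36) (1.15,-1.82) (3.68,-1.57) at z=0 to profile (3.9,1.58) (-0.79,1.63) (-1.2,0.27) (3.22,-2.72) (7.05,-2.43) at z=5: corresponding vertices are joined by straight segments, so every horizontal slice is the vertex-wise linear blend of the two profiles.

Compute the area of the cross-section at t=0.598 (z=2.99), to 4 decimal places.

Area at t=0.598: 18.5824

Cross-section at t=0.598: each vertex is (1-t)·p0[i] + t·p1[i].
  v1: (1-0.598)·(2.31,1.64) + 0.598·(3.9,1.58) = (3.2608,1.6041)
  v2: (1-0.598)·(-1.81,1.32) + 0.598·(-0.79,1.63) = (-1.2000,1.5054)
  v3: (1-0.598)·(-2.75,0.36) + 0.598·(-1.2,0.27) = (-1.8231,0.3062)
  v4: (1-0.598)·(1.15,-1.82) + 0.598·(3.22,-2.72) = (2.3879,-2.3582)
  v5: (1-0.598)·(3.68,-1.57) + 0.598·(7.05,-2.43) = (5.6953,-2.0843)
Shoelace sum Σ(x_i·y_{i+1} − x_{i+1}·y_i):
  i=1: 3.2608·1.5054 − -1.2000·1.6041 = +6.8338 (running +6.8338)
  i=2: -1.2000·0.3062 − -1.8231·1.5054 = +2.3770 (running +9.2108)
  i=3: -1.8231·-2.3582 − 2.3879·0.3062 = +3.5681 (running +12.7789)
  i=4: 2.3879·-2.0843 − 5.6953·-2.3582 = +8.4536 (running +21.2325)
  i=5: 5.6953·1.6041 − 3.2608·-2.0843 = +15.9323 (running +37.1649)
Area = |Σ|/2 = |37.1649|/2 = 18.5824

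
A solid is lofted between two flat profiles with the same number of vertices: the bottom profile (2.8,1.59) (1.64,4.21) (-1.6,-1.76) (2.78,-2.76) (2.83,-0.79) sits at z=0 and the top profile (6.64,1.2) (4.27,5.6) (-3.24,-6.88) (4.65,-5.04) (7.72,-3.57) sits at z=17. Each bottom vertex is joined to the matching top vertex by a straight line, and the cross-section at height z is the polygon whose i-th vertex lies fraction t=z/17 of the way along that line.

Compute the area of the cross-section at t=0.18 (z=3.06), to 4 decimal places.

Area at t=0.18: 23.6981

Cross-section at t=0.18: each vertex is (1-t)·p0[i] + t·p1[i].
  v1: (1-0.18)·(2.8,1.59) + 0.18·(6.64,1.2) = (3.4912,1.5198)
  v2: (1-0.18)·(1.64,4.21) + 0.18·(4.27,5.6) = (2.1134,4.4602)
  v3: (1-0.18)·(-1.6,-1.76) + 0.18·(-3.24,-6.88) = (-1.8952,-2.6816)
  v4: (1-0.18)·(2.78,-2.76) + 0.18·(4.65,-5.04) = (3.1166,-3.1704)
  v5: (1-0.18)·(2.83,-0.79) + 0.18·(7.72,-3.57) = (3.7102,-1.2904)
Shoelace sum Σ(x_i·y_{i+1} − x_{i+1}·y_i):
  i=1: 3.4912·4.4602 − 2.1134·1.5198 = +12.3595 (running +12.3595)
  i=2: 2.1134·-2.6816 − -1.8952·4.4602 = +2.7857 (running +15.1452)
  i=3: -1.8952·-3.1704 − 3.1166·-2.6816 = +14.3660 (running +29.5112)
  i=4: 3.1166·-1.2904 − 3.7102·-3.1704 = +7.7412 (running +37.2524)
  i=5: 3.7102·1.5198 − 3.4912·-1.2904 = +10.1438 (running +47.3962)
Area = |Σ|/2 = |47.3962|/2 = 23.6981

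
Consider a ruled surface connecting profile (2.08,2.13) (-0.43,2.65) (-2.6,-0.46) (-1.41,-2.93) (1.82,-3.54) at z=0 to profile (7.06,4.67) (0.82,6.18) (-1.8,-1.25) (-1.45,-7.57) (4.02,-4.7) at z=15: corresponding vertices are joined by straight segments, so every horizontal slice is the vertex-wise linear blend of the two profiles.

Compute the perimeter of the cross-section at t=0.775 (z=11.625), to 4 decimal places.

Cross-section at t=0.775: each vertex is (1-t)·p0[i] + t·p1[i].
  v1: (1-0.775)·(2.08,2.13) + 0.775·(7.06,4.67) = (5.9395,4.0985)
  v2: (1-0.775)·(-0.43,2.65) + 0.775·(0.82,6.18) = (0.5387,5.3857)
  v3: (1-0.775)·(-2.6,-0.46) + 0.775·(-1.8,-1.25) = (-1.9800,-1.0722)
  v4: (1-0.775)·(-1.41,-2.93) + 0.775·(-1.45,-7.57) = (-1.4410,-6.5260)
  v5: (1-0.775)·(1.82,-3.54) + 0.775·(4.02,-4.7) = (3.5250,-4.4390)
Perimeter = Σ |v_{i+1} − v_i|:
  edge 1→2: √(-5.4007² + 1.2873²) = 5.5520 (running 5.5520)
  edge 2→3: √(-2.5187² + -6.4580²) = 6.9318 (running 12.4838)
  edge 3→4: √(0.5390² + -5.4538²) = 5.4803 (running 17.9642)
  edge 4→5: √(4.9660² + 2.0870²) = 5.3867 (running 23.3509)
  edge 5→1: √(2.4145² + 8.5375²) = 8.8724 (running 32.2232)
Perimeter = 32.2232

Perimeter at t=0.775: 32.2232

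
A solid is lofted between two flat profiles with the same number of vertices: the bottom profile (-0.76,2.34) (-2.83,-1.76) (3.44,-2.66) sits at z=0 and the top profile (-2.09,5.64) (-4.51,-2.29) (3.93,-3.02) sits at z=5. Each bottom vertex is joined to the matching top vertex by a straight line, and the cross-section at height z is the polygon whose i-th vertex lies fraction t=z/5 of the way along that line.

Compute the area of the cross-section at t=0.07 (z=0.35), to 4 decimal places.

Cross-section at t=0.07: each vertex is (1-t)·p0[i] + t·p1[i].
  v1: (1-0.07)·(-0.76,2.34) + 0.07·(-2.09,5.64) = (-0.8531,2.5710)
  v2: (1-0.07)·(-2.83,-1.76) + 0.07·(-4.51,-2.29) = (-2.9476,-1.7971)
  v3: (1-0.07)·(3.44,-2.66) + 0.07·(3.93,-3.02) = (3.4743,-2.6852)
Shoelace sum Σ(x_i·y_{i+1} − x_{i+1}·y_i):
  i=1: -0.8531·-1.7971 − -2.9476·2.5710 = +9.1114 (running +9.1114)
  i=2: -2.9476·-2.6852 − 3.4743·-1.7971 = +14.1586 (running +23.2699)
  i=3: 3.4743·2.5710 − -0.8531·-2.6852 = +6.6417 (running +29.9116)
Area = |Σ|/2 = |29.9116|/2 = 14.9558

Area at t=0.07: 14.9558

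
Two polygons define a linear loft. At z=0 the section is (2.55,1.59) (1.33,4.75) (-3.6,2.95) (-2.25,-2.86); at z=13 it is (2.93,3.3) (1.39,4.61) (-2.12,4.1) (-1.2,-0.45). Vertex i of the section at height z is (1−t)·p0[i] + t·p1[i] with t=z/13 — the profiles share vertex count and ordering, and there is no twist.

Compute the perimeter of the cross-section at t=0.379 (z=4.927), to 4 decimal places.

Perimeter at t=0.379: 19.0261

Cross-section at t=0.379: each vertex is (1-t)·p0[i] + t·p1[i].
  v1: (1-0.379)·(2.55,1.59) + 0.379·(2.93,3.3) = (2.6940,2.2381)
  v2: (1-0.379)·(1.33,4.75) + 0.379·(1.39,4.61) = (1.3527,4.6969)
  v3: (1-0.379)·(-3.6,2.95) + 0.379·(-2.12,4.1) = (-3.0391,3.3859)
  v4: (1-0.379)·(-2.25,-2.86) + 0.379·(-1.2,-0.45) = (-1.8521,-1.9466)
Perimeter = Σ |v_{i+1} − v_i|:
  edge 1→2: √(-1.3413² + 2.4588²) = 2.8009 (running 2.8009)
  edge 2→3: √(-4.3918² + -1.3111²) = 4.5833 (running 7.3842)
  edge 3→4: √(1.1870² + -5.3325²) = 5.4630 (running 12.8472)
  edge 4→1: √(4.5461² + 4.1847²) = 6.1789 (running 19.0261)
Perimeter = 19.0261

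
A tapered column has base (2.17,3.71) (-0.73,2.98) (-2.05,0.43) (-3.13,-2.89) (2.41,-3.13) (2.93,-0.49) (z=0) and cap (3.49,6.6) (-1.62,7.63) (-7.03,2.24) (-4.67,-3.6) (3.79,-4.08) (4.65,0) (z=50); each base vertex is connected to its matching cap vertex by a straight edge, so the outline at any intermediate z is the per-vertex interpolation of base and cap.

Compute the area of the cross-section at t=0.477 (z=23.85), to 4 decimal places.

Cross-section at t=0.477: each vertex is (1-t)·p0[i] + t·p1[i].
  v1: (1-0.477)·(2.17,3.71) + 0.477·(3.49,6.6) = (2.7996,5.0885)
  v2: (1-0.477)·(-0.73,2.98) + 0.477·(-1.62,7.63) = (-1.1545,5.1980)
  v3: (1-0.477)·(-2.05,0.43) + 0.477·(-7.03,2.24) = (-4.4255,1.2934)
  v4: (1-0.477)·(-3.13,-2.89) + 0.477·(-4.67,-3.6) = (-3.8646,-3.2287)
  v5: (1-0.477)·(2.41,-3.13) + 0.477·(3.79,-4.08) = (3.0683,-3.5831)
  v6: (1-0.477)·(2.93,-0.49) + 0.477·(4.65,0) = (3.7504,-0.2563)
Shoelace sum Σ(x_i·y_{i+1} − x_{i+1}·y_i):
  i=1: 2.7996·5.1980 − -1.1545·5.0885 = +20.4275 (running +20.4275)
  i=2: -1.1545·1.2934 − -4.4255·5.1980 = +21.5105 (running +41.9381)
  i=3: -4.4255·-3.2287 − -3.8646·1.2934 = +19.2867 (running +61.2247)
  i=4: -3.8646·-3.5831 − 3.0683·-3.2287 = +23.7538 (running +84.9785)
  i=5: 3.0683·-0.2563 − 3.7504·-3.5831 = +12.6521 (running +97.6306)
  i=6: 3.7504·5.0885 − 2.7996·-0.2563 = +19.8017 (running +117.4323)
Area = |Σ|/2 = |117.4323|/2 = 58.7161

Area at t=0.477: 58.7161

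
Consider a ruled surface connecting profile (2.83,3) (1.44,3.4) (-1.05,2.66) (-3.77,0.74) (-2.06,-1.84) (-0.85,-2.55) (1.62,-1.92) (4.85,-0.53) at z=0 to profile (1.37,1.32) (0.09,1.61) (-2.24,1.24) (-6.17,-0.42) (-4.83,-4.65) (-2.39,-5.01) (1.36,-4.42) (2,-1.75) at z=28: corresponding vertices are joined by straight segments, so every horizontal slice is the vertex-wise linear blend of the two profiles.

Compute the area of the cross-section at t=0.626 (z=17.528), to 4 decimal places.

Cross-section at t=0.626: each vertex is (1-t)·p0[i] + t·p1[i].
  v1: (1-0.626)·(2.83,3) + 0.626·(1.37,1.32) = (1.9160,1.9483)
  v2: (1-0.626)·(1.44,3.4) + 0.626·(0.09,1.61) = (0.5949,2.2795)
  v3: (1-0.626)·(-1.05,2.66) + 0.626·(-2.24,1.24) = (-1.7949,1.7711)
  v4: (1-0.626)·(-3.77,0.74) + 0.626·(-6.17,-0.42) = (-5.2724,0.0138)
  v5: (1-0.626)·(-2.06,-1.84) + 0.626·(-4.83,-4.65) = (-3.7940,-3.5991)
  v6: (1-0.626)·(-0.85,-2.55) + 0.626·(-2.39,-5.01) = (-1.8140,-4.0900)
  v7: (1-0.626)·(1.62,-1.92) + 0.626·(1.36,-4.42) = (1.4572,-3.4850)
  v8: (1-0.626)·(4.85,-0.53) + 0.626·(2,-1.75) = (3.0659,-1.2937)
Shoelace sum Σ(x_i·y_{i+1} − x_{i+1}·y_i):
  i=1: 1.9160·2.2795 − 0.5949·1.9483 = +3.2085 (running +3.2085)
  i=2: 0.5949·1.7711 − -1.7949·2.2795 = +5.1451 (running +8.3536)
  i=3: -1.7949·0.0138 − -5.2724·1.7711 = +9.3130 (running +17.6666)
  i=4: -5.2724·-3.5991 − -3.7940·0.0138 = +19.0282 (running +36.6948)
  i=5: -3.7940·-4.0900 − -1.8140·-3.5991 = +8.9886 (running +45.6833)
  i=6: -1.8140·-3.4850 − 1.4572·-4.0900 = +12.2820 (running +57.9653)
  i=7: 1.4572·-1.2937 − 3.0659·-3.4850 = +8.7994 (running +66.7647)
  i=8: 3.0659·1.9483 − 1.9160·-1.2937 = +8.4522 (running +75.2169)
Area = |Σ|/2 = |75.2169|/2 = 37.6084

Area at t=0.626: 37.6084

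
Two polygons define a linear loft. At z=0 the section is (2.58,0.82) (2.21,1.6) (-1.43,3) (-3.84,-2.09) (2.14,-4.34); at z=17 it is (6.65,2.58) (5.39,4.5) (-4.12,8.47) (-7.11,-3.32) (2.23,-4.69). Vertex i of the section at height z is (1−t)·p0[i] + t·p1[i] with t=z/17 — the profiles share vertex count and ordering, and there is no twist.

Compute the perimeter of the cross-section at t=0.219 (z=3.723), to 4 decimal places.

Perimeter at t=0.219: 26.3046

Cross-section at t=0.219: each vertex is (1-t)·p0[i] + t·p1[i].
  v1: (1-0.219)·(2.58,0.82) + 0.219·(6.65,2.58) = (3.4713,1.2054)
  v2: (1-0.219)·(2.21,1.6) + 0.219·(5.39,4.5) = (2.9064,2.2351)
  v3: (1-0.219)·(-1.43,3) + 0.219·(-4.12,8.47) = (-2.0191,4.1979)
  v4: (1-0.219)·(-3.84,-2.09) + 0.219·(-7.11,-3.32) = (-4.5561,-2.3594)
  v5: (1-0.219)·(2.14,-4.34) + 0.219·(2.23,-4.69) = (2.1597,-4.4167)
Perimeter = Σ |v_{i+1} − v_i|:
  edge 1→2: √(-0.5649² + 1.0297²) = 1.1744 (running 1.1744)
  edge 2→3: √(-4.9255² + 1.9628²) = 5.3022 (running 6.4767)
  edge 3→4: √(-2.5370² + -6.5573²) = 7.0310 (running 13.5076)
  edge 4→5: √(6.7158² + -2.0573²) = 7.0239 (running 20.5315)
  edge 5→1: √(1.3116² + 5.6221²) = 5.7731 (running 26.3046)
Perimeter = 26.3046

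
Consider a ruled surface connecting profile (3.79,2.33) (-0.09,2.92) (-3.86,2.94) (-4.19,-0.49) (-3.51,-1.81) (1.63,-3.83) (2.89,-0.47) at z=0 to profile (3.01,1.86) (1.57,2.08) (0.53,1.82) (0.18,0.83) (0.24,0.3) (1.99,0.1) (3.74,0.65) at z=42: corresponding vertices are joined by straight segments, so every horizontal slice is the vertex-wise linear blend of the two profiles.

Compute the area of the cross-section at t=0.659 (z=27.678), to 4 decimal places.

Cross-section at t=0.659: each vertex is (1-t)·p0[i] + t·p1[i].
  v1: (1-0.659)·(3.79,2.33) + 0.659·(3.01,1.86) = (3.2760,2.0203)
  v2: (1-0.659)·(-0.09,2.92) + 0.659·(1.57,2.08) = (1.0039,2.3664)
  v3: (1-0.659)·(-3.86,2.94) + 0.659·(0.53,1.82) = (-0.9670,2.2019)
  v4: (1-0.659)·(-4.19,-0.49) + 0.659·(0.18,0.83) = (-1.3102,0.3799)
  v5: (1-0.659)·(-3.51,-1.81) + 0.659·(0.24,0.3) = (-1.0387,-0.4195)
  v6: (1-0.659)·(1.63,-3.83) + 0.659·(1.99,0.1) = (1.8672,-1.2401)
  v7: (1-0.659)·(2.89,-0.47) + 0.659·(3.74,0.65) = (3.4502,0.2681)
Shoelace sum Σ(x_i·y_{i+1} − x_{i+1}·y_i):
  i=1: 3.2760·2.3664 − 1.0039·2.0203 = +5.7242 (running +5.7242)
  i=2: 1.0039·2.2019 − -0.9670·2.3664 = +4.4989 (running +10.2231)
  i=3: -0.9670·0.3799 − -1.3102·2.2019 = +2.5175 (running +12.7406)
  i=4: -1.3102·-0.4195 − -1.0387·0.3799 = +0.9442 (running +13.6849)
  i=5: -1.0387·-1.2401 − 1.8672·-0.4195 = +2.0715 (running +15.7564)
  i=6: 1.8672·0.2681 − 3.4502·-1.2401 = +4.7792 (running +20.5356)
  i=7: 3.4502·2.0203 − 3.2760·0.2681 = +6.0920 (running +26.6276)
Area = |Σ|/2 = |26.6276|/2 = 13.3138

Area at t=0.659: 13.3138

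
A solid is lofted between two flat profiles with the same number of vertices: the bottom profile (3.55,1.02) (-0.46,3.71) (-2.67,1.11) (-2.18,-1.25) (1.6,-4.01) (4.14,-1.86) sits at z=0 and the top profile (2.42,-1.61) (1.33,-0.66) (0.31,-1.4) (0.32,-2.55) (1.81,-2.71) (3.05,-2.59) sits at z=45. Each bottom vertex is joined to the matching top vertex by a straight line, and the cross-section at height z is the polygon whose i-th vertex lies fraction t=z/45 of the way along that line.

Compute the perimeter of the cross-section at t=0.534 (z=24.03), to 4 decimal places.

Cross-section at t=0.534: each vertex is (1-t)·p0[i] + t·p1[i].
  v1: (1-0.534)·(3.55,1.02) + 0.534·(2.42,-1.61) = (2.9466,-0.3844)
  v2: (1-0.534)·(-0.46,3.71) + 0.534·(1.33,-0.66) = (0.4959,1.3764)
  v3: (1-0.534)·(-2.67,1.11) + 0.534·(0.31,-1.4) = (-1.0787,-0.2303)
  v4: (1-0.534)·(-2.18,-1.25) + 0.534·(0.32,-2.55) = (-0.8450,-1.9442)
  v5: (1-0.534)·(1.6,-4.01) + 0.534·(1.81,-2.71) = (1.7121,-3.3158)
  v6: (1-0.534)·(4.14,-1.86) + 0.534·(3.05,-2.59) = (3.5579,-2.2498)
Perimeter = Σ |v_{i+1} − v_i|:
  edge 1→2: √(-2.4507² + 1.7608²) = 3.0177 (running 3.0177)
  edge 2→3: √(-1.5745² + -1.6068²) = 2.2496 (running 5.2673)
  edge 3→4: √(0.2337² + -1.7139²) = 1.7297 (running 6.9971)
  edge 4→5: √(2.5571² + -1.3716²) = 2.9018 (running 9.8988)
  edge 5→6: √(1.8458² + 1.0660²) = 2.1315 (running 12.0303)
  edge 6→1: √(-0.6114² + 1.8654²) = 1.9630 (running 13.9934)
Perimeter = 13.9934

Perimeter at t=0.534: 13.9934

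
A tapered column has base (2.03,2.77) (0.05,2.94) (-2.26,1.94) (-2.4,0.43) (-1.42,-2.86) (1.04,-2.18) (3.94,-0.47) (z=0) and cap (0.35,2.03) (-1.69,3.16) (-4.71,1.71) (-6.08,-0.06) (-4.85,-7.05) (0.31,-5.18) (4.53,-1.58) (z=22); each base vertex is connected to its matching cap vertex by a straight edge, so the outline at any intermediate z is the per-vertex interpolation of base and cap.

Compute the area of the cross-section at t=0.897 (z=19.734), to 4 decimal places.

Cross-section at t=0.897: each vertex is (1-t)·p0[i] + t·p1[i].
  v1: (1-0.897)·(2.03,2.77) + 0.897·(0.35,2.03) = (0.5230,2.1062)
  v2: (1-0.897)·(0.05,2.94) + 0.897·(-1.69,3.16) = (-1.5108,3.1373)
  v3: (1-0.897)·(-2.26,1.94) + 0.897·(-4.71,1.71) = (-4.4577,1.7337)
  v4: (1-0.897)·(-2.4,0.43) + 0.897·(-6.08,-0.06) = (-5.7010,-0.0095)
  v5: (1-0.897)·(-1.42,-2.86) + 0.897·(-4.85,-7.05) = (-4.4967,-6.6184)
  v6: (1-0.897)·(1.04,-2.18) + 0.897·(0.31,-5.18) = (0.3852,-4.8710)
  v7: (1-0.897)·(3.94,-0.47) + 0.897·(4.53,-1.58) = (4.4692,-1.4657)
Shoelace sum Σ(x_i·y_{i+1} − x_{i+1}·y_i):
  i=1: 0.5230·3.1373 − -1.5108·2.1062 = +4.8230 (running +4.8230)
  i=2: -1.5108·1.7337 − -4.4577·3.1373 = +11.3659 (running +16.1889)
  i=3: -4.4577·-0.0095 − -5.7010·1.7337 = +9.9262 (running +26.1151)
  i=4: -5.7010·-6.6184 − -4.4967·-0.0095 = +37.6886 (running +63.8037)
  i=5: -4.4967·-4.8710 − 0.3852·-6.6184 = +24.4528 (running +88.2565)
  i=6: 0.3852·-1.4657 − 4.4692·-4.8710 = +21.2051 (running +109.4615)
  i=7: 4.4692·2.1062 − 0.5230·-1.4657 = +10.1798 (running +119.6413)
Area = |Σ|/2 = |119.6413|/2 = 59.8207

Area at t=0.897: 59.8207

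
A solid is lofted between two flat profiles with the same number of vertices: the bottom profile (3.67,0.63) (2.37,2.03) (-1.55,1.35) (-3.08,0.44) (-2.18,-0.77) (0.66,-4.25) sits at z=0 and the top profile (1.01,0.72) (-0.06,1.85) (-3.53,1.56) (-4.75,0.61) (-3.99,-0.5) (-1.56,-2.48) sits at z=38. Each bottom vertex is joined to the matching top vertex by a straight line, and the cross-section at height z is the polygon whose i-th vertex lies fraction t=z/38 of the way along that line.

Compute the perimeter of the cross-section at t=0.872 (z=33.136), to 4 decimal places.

Cross-section at t=0.872: each vertex is (1-t)·p0[i] + t·p1[i].
  v1: (1-0.872)·(3.67,0.63) + 0.872·(1.01,0.72) = (1.3505,0.7085)
  v2: (1-0.872)·(2.37,2.03) + 0.872·(-0.06,1.85) = (0.2510,1.8730)
  v3: (1-0.872)·(-1.55,1.35) + 0.872·(-3.53,1.56) = (-3.2766,1.5331)
  v4: (1-0.872)·(-3.08,0.44) + 0.872·(-4.75,0.61) = (-4.5362,0.5882)
  v5: (1-0.872)·(-2.18,-0.77) + 0.872·(-3.99,-0.5) = (-3.7583,-0.5346)
  v6: (1-0.872)·(0.66,-4.25) + 0.872·(-1.56,-2.48) = (-1.2758,-2.7066)
Perimeter = Σ |v_{i+1} − v_i|:
  edge 1→2: √(-1.0994² + 1.1646²) = 1.6016 (running 1.6016)
  edge 2→3: √(-3.5276² + -0.3399²) = 3.5439 (running 5.1455)
  edge 3→4: √(-1.2597² + -0.9449²) = 1.5747 (running 6.7202)
  edge 4→5: √(0.7779² + -1.1228²) = 1.3660 (running 8.0861)
  edge 5→6: √(2.4825² + -2.1720²) = 3.2985 (running 11.3846)
  edge 6→1: √(2.6263² + 3.4150²) = 4.3081 (running 15.6928)
Perimeter = 15.6928

Perimeter at t=0.872: 15.6928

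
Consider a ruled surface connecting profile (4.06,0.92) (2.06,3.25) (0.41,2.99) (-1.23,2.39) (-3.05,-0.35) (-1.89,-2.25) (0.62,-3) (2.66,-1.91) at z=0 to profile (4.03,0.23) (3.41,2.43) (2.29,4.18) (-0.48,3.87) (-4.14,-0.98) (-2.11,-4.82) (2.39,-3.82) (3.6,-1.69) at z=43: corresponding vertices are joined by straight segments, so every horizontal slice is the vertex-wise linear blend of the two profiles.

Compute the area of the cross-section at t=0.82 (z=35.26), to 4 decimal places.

Area at t=0.82: 45.1284

Cross-section at t=0.82: each vertex is (1-t)·p0[i] + t·p1[i].
  v1: (1-0.82)·(4.06,0.92) + 0.82·(4.03,0.23) = (4.0354,0.3542)
  v2: (1-0.82)·(2.06,3.25) + 0.82·(3.41,2.43) = (3.1670,2.5776)
  v3: (1-0.82)·(0.41,2.99) + 0.82·(2.29,4.18) = (1.9516,3.9658)
  v4: (1-0.82)·(-1.23,2.39) + 0.82·(-0.48,3.87) = (-0.6150,3.6036)
  v5: (1-0.82)·(-3.05,-0.35) + 0.82·(-4.14,-0.98) = (-3.9438,-0.8666)
  v6: (1-0.82)·(-1.89,-2.25) + 0.82·(-2.11,-4.82) = (-2.0704,-4.3574)
  v7: (1-0.82)·(0.62,-3) + 0.82·(2.39,-3.82) = (2.0714,-3.6724)
  v8: (1-0.82)·(2.66,-1.91) + 0.82·(3.6,-1.69) = (3.4308,-1.7296)
Shoelace sum Σ(x_i·y_{i+1} − x_{i+1}·y_i):
  i=1: 4.0354·2.5776 − 3.1670·0.3542 = +9.2799 (running +9.2799)
  i=2: 3.1670·3.9658 − 1.9516·2.5776 = +7.5292 (running +16.8091)
  i=3: 1.9516·3.6036 − -0.6150·3.9658 = +9.4718 (running +26.2809)
  i=4: -0.6150·-0.8666 − -3.9438·3.6036 = +14.7448 (running +41.0257)
  i=5: -3.9438·-4.3574 − -2.0704·-0.8666 = +15.3905 (running +56.4162)
  i=6: -2.0704·-3.6724 − 2.0714·-4.3574 = +16.6293 (running +73.0455)
  i=7: 2.0714·-1.7296 − 3.4308·-3.6724 = +9.0166 (running +82.0621)
  i=8: 3.4308·0.3542 − 4.0354·-1.7296 = +8.1948 (running +90.2569)
Area = |Σ|/2 = |90.2569|/2 = 45.1284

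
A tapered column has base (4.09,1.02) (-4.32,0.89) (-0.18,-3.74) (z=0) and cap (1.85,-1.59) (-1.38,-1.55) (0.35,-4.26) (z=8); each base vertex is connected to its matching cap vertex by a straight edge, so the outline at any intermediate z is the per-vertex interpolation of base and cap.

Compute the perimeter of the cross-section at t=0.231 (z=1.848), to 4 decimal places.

Perimeter at t=0.231: 18.3346

Cross-section at t=0.231: each vertex is (1-t)·p0[i] + t·p1[i].
  v1: (1-0.231)·(4.09,1.02) + 0.231·(1.85,-1.59) = (3.5726,0.4171)
  v2: (1-0.231)·(-4.32,0.89) + 0.231·(-1.38,-1.55) = (-3.6409,0.3264)
  v3: (1-0.231)·(-0.18,-3.74) + 0.231·(0.35,-4.26) = (-0.0576,-3.8601)
Perimeter = Σ |v_{i+1} − v_i|:
  edge 1→2: √(-7.2134² + -0.0907²) = 7.2140 (running 7.2140)
  edge 2→3: √(3.5833² + -4.1865²) = 5.5106 (running 12.7246)
  edge 3→1: √(3.6301² + 4.2772²) = 5.6100 (running 18.3346)
Perimeter = 18.3346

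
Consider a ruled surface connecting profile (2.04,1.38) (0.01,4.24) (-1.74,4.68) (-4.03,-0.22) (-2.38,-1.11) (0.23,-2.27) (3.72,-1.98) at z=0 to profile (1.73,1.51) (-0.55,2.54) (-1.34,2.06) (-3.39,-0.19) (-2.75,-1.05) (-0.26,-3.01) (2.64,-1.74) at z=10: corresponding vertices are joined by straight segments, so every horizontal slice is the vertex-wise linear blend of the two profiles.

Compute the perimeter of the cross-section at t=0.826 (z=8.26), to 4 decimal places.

Perimeter at t=0.826: 17.9650

Cross-section at t=0.826: each vertex is (1-t)·p0[i] + t·p1[i].
  v1: (1-0.826)·(2.04,1.38) + 0.826·(1.73,1.51) = (1.7839,1.4874)
  v2: (1-0.826)·(0.01,4.24) + 0.826·(-0.55,2.54) = (-0.4526,2.8358)
  v3: (1-0.826)·(-1.74,4.68) + 0.826·(-1.34,2.06) = (-1.4096,2.5159)
  v4: (1-0.826)·(-4.03,-0.22) + 0.826·(-3.39,-0.19) = (-3.5014,-0.1952)
  v5: (1-0.826)·(-2.38,-1.11) + 0.826·(-2.75,-1.05) = (-2.6856,-1.0604)
  v6: (1-0.826)·(0.23,-2.27) + 0.826·(-0.26,-3.01) = (-0.1747,-2.8812)
  v7: (1-0.826)·(3.72,-1.98) + 0.826·(2.64,-1.74) = (2.8279,-1.7818)
Perimeter = Σ |v_{i+1} − v_i|:
  edge 1→2: √(-2.2365² + 1.3484²) = 2.6115 (running 2.6115)
  edge 2→3: √(-0.9570² + -0.3199²) = 1.0091 (running 3.6206)
  edge 3→4: √(-2.0918² + -2.7111²) = 3.4243 (running 7.0449)
  edge 4→5: √(0.8157² + -0.8652²) = 1.1891 (running 8.2340)
  edge 5→6: √(2.5109² + -1.8208²) = 3.1016 (running 11.3356)
  edge 6→7: √(3.0027² + 1.0995²) = 3.1976 (running 14.5332)
  edge 7→1: √(-1.0440² + 3.2691²) = 3.4318 (running 17.9650)
Perimeter = 17.9650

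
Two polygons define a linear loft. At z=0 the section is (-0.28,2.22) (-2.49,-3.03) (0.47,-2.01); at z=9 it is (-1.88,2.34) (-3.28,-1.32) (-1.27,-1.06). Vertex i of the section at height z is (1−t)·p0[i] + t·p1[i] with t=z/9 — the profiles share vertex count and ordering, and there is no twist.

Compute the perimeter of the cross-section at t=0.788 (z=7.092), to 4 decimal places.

Perimeter at t=0.788: 10.1789

Cross-section at t=0.788: each vertex is (1-t)·p0[i] + t·p1[i].
  v1: (1-0.788)·(-0.28,2.22) + 0.788·(-1.88,2.34) = (-1.5408,2.3146)
  v2: (1-0.788)·(-2.49,-3.03) + 0.788·(-3.28,-1.32) = (-3.1125,-1.6825)
  v3: (1-0.788)·(0.47,-2.01) + 0.788·(-1.27,-1.06) = (-0.9011,-1.2614)
Perimeter = Σ |v_{i+1} − v_i|:
  edge 1→2: √(-1.5717² + -3.9971²) = 4.2950 (running 4.2950)
  edge 2→3: √(2.2114² + 0.4211²) = 2.2511 (running 6.5461)
  edge 3→1: √(-0.6397² + 3.5760²) = 3.6327 (running 10.1789)
Perimeter = 10.1789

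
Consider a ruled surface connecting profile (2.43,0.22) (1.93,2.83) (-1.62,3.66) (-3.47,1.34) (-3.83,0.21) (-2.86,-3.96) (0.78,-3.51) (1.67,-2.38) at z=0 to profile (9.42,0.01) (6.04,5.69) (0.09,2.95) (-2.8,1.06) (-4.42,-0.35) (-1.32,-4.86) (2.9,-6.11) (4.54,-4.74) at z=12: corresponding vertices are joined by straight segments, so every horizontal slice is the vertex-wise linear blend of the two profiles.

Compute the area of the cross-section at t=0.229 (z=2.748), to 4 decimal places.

Cross-section at t=0.229: each vertex is (1-t)·p0[i] + t·p1[i].
  v1: (1-0.229)·(2.43,0.22) + 0.229·(9.42,0.01) = (4.0307,0.1719)
  v2: (1-0.229)·(1.93,2.83) + 0.229·(6.04,5.69) = (2.8712,3.4849)
  v3: (1-0.229)·(-1.62,3.66) + 0.229·(0.09,2.95) = (-1.2284,3.4974)
  v4: (1-0.229)·(-3.47,1.34) + 0.229·(-2.8,1.06) = (-3.3166,1.2759)
  v5: (1-0.229)·(-3.83,0.21) + 0.229·(-4.42,-0.35) = (-3.9651,0.0818)
  v6: (1-0.229)·(-2.86,-3.96) + 0.229·(-1.32,-4.86) = (-2.5073,-4.1661)
  v7: (1-0.229)·(0.78,-3.51) + 0.229·(2.9,-6.11) = (1.2655,-4.1054)
  v8: (1-0.229)·(1.67,-2.38) + 0.229·(4.54,-4.74) = (2.3272,-2.9204)
Shoelace sum Σ(x_i·y_{i+1} − x_{i+1}·y_i):
  i=1: 4.0307·3.4849 − 2.8712·0.1719 = +13.5532 (running +13.5532)
  i=2: 2.8712·3.4974 − -1.2284·3.4849 = +14.3227 (running +27.8759)
  i=3: -1.2284·1.2759 − -3.3166·3.4974 = +10.0321 (running +37.9080)
  i=4: -3.3166·0.0818 − -3.9651·1.2759 = +4.7878 (running +42.6958)
  i=5: -3.9651·-4.1661 − -2.5073·0.0818 = +16.7240 (running +59.4198)
  i=6: -2.5073·-4.1054 − 1.2655·-4.1661 = +15.5657 (running +74.9856)
  i=7: 1.2655·-2.9204 − 2.3272·-4.1054 = +5.8585 (running +80.8440)
  i=8: 2.3272·0.1719 − 4.0307·-2.9204 = +12.1715 (running +93.0156)
Area = |Σ|/2 = |93.0156|/2 = 46.5078

Area at t=0.229: 46.5078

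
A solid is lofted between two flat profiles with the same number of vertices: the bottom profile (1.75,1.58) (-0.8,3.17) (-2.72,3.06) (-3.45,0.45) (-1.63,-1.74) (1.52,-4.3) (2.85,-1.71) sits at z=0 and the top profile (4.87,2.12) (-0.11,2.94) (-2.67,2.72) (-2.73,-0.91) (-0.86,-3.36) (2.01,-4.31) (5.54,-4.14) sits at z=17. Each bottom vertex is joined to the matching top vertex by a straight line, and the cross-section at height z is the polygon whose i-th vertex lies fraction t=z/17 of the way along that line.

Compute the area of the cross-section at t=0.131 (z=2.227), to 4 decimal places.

Area at t=0.131: 30.2868

Cross-section at t=0.131: each vertex is (1-t)·p0[i] + t·p1[i].
  v1: (1-0.131)·(1.75,1.58) + 0.131·(4.87,2.12) = (2.1587,1.6507)
  v2: (1-0.131)·(-0.8,3.17) + 0.131·(-0.11,2.94) = (-0.7096,3.1399)
  v3: (1-0.131)·(-2.72,3.06) + 0.131·(-2.67,2.72) = (-2.7134,3.0155)
  v4: (1-0.131)·(-3.45,0.45) + 0.131·(-2.73,-0.91) = (-3.3557,0.2718)
  v5: (1-0.131)·(-1.63,-1.74) + 0.131·(-0.86,-3.36) = (-1.5291,-1.9522)
  v6: (1-0.131)·(1.52,-4.3) + 0.131·(2.01,-4.31) = (1.5842,-4.3013)
  v7: (1-0.131)·(2.85,-1.71) + 0.131·(5.54,-4.14) = (3.2024,-2.0283)
Shoelace sum Σ(x_i·y_{i+1} − x_{i+1}·y_i):
  i=1: 2.1587·3.1399 − -0.7096·1.6507 = +7.9495 (running +7.9495)
  i=2: -0.7096·3.0155 − -2.7134·3.1399 = +6.3801 (running +14.3296)
  i=3: -2.7134·0.2718 − -3.3557·3.0155 = +9.3813 (running +23.7109)
  i=4: -3.3557·-1.9522 − -1.5291·0.2718 = +6.9667 (running +30.6776)
  i=5: -1.5291·-4.3013 − 1.5842·-1.9522 = +9.6699 (running +40.3475)
  i=6: 1.5842·-2.0283 − 3.2024·-4.3013 = +10.5612 (running +50.9087)
  i=7: 3.2024·1.6507 − 2.1587·-2.0283 = +9.6649 (running +60.5736)
Area = |Σ|/2 = |60.5736|/2 = 30.2868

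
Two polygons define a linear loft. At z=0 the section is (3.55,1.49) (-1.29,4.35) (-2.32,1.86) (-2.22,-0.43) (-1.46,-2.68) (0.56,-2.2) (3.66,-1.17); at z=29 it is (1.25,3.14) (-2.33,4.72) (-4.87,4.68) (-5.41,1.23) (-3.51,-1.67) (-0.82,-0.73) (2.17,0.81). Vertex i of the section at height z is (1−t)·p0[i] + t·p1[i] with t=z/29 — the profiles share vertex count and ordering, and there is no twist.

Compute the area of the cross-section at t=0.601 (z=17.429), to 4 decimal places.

Area at t=0.601: 30.7667

Cross-section at t=0.601: each vertex is (1-t)·p0[i] + t·p1[i].
  v1: (1-0.601)·(3.55,1.49) + 0.601·(1.25,3.14) = (2.1677,2.4817)
  v2: (1-0.601)·(-1.29,4.35) + 0.601·(-2.33,4.72) = (-1.9150,4.5724)
  v3: (1-0.601)·(-2.32,1.86) + 0.601·(-4.87,4.68) = (-3.8525,3.5548)
  v4: (1-0.601)·(-2.22,-0.43) + 0.601·(-5.41,1.23) = (-4.1372,0.5677)
  v5: (1-0.601)·(-1.46,-2.68) + 0.601·(-3.51,-1.67) = (-2.6921,-2.0730)
  v6: (1-0.601)·(0.56,-2.2) + 0.601·(-0.82,-0.73) = (-0.2694,-1.3165)
  v7: (1-0.601)·(3.66,-1.17) + 0.601·(2.17,0.81) = (2.7645,0.0200)
Shoelace sum Σ(x_i·y_{i+1} − x_{i+1}·y_i):
  i=1: 2.1677·4.5724 − -1.9150·2.4817 = +14.6640 (running +14.6640)
  i=2: -1.9150·3.5548 − -3.8525·4.5724 = +10.8077 (running +25.4716)
  i=3: -3.8525·0.5677 − -4.1372·3.5548 = +12.5200 (running +37.9917)
  i=4: -4.1372·-2.0730 − -2.6921·0.5677 = +10.1045 (running +48.0962)
  i=5: -2.6921·-1.3165 − -0.2694·-2.0730 = +2.9857 (running +51.0819)
  i=6: -0.2694·0.0200 − 2.7645·-1.3165 = +3.6342 (running +54.7161)
  i=7: 2.7645·2.4817 − 2.1677·0.0200 = +6.8172 (running +61.5334)
Area = |Σ|/2 = |61.5334|/2 = 30.7667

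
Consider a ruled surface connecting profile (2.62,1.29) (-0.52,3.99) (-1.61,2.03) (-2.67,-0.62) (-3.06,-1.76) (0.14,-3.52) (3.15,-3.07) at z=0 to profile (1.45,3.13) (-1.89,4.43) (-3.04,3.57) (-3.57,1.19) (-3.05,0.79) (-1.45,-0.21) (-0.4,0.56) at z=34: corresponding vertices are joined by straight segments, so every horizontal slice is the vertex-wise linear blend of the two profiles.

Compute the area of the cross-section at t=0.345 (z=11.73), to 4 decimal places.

Area at t=0.345: 23.7428

Cross-section at t=0.345: each vertex is (1-t)·p0[i] + t·p1[i].
  v1: (1-0.345)·(2.62,1.29) + 0.345·(1.45,3.13) = (2.2164,1.9248)
  v2: (1-0.345)·(-0.52,3.99) + 0.345·(-1.89,4.43) = (-0.9926,4.1418)
  v3: (1-0.345)·(-1.61,2.03) + 0.345·(-3.04,3.57) = (-2.1033,2.5613)
  v4: (1-0.345)·(-2.67,-0.62) + 0.345·(-3.57,1.19) = (-2.9805,0.0044)
  v5: (1-0.345)·(-3.06,-1.76) + 0.345·(-3.05,0.79) = (-3.0566,-0.8802)
  v6: (1-0.345)·(0.14,-3.52) + 0.345·(-1.45,-0.21) = (-0.4085,-2.3780)
  v7: (1-0.345)·(3.15,-3.07) + 0.345·(-0.4,0.56) = (1.9253,-1.8176)
Shoelace sum Σ(x_i·y_{i+1} − x_{i+1}·y_i):
  i=1: 2.2164·4.1418 − -0.9926·1.9248 = +11.0903 (running +11.0903)
  i=2: -0.9926·2.5613 − -2.1033·4.1418 = +6.1692 (running +17.2595)
  i=3: -2.1033·0.0044 − -2.9805·2.5613 = +7.6246 (running +24.8841)
  i=4: -2.9805·-0.8802 − -3.0566·0.0044 = +2.6372 (running +27.5213)
  i=5: -3.0566·-2.3780 − -0.4085·-0.8802 = +6.9090 (running +34.4303)
  i=6: -0.4085·-1.8176 − 1.9253·-2.3780 = +5.3209 (running +39.7512)
  i=7: 1.9253·1.9248 − 2.2164·-1.8176 = +7.7343 (running +47.4855)
Area = |Σ|/2 = |47.4855|/2 = 23.7428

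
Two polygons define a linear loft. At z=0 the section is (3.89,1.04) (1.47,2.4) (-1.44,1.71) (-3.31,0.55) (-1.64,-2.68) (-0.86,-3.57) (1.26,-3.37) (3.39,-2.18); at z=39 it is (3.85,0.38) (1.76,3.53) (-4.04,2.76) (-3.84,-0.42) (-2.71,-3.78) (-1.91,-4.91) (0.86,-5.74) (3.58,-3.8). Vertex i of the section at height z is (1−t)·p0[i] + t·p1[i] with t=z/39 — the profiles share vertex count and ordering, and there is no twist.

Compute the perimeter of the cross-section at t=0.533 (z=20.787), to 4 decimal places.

Perimeter at t=0.533: 24.1219

Cross-section at t=0.533: each vertex is (1-t)·p0[i] + t·p1[i].
  v1: (1-0.533)·(3.89,1.04) + 0.533·(3.85,0.38) = (3.8687,0.6882)
  v2: (1-0.533)·(1.47,2.4) + 0.533·(1.76,3.53) = (1.6246,3.0023)
  v3: (1-0.533)·(-1.44,1.71) + 0.533·(-4.04,2.76) = (-2.8258,2.2696)
  v4: (1-0.533)·(-3.31,0.55) + 0.533·(-3.84,-0.42) = (-3.5925,0.0330)
  v5: (1-0.533)·(-1.64,-2.68) + 0.533·(-2.71,-3.78) = (-2.2103,-3.2663)
  v6: (1-0.533)·(-0.86,-3.57) + 0.533·(-1.91,-4.91) = (-1.4196,-4.2842)
  v7: (1-0.533)·(1.26,-3.37) + 0.533·(0.86,-5.74) = (1.0468,-4.6332)
  v8: (1-0.533)·(3.39,-2.18) + 0.533·(3.58,-3.8) = (3.4913,-3.0435)
Perimeter = Σ |v_{i+1} − v_i|:
  edge 1→2: √(-2.2441² + 2.3141²) = 3.2235 (running 3.2235)
  edge 2→3: √(-4.4504² + -0.7326²) = 4.5103 (running 7.7338)
  edge 3→4: √(-0.7667² + -2.2367²) = 2.3644 (running 10.0982)
  edge 4→5: √(1.3822² + -3.2993²) = 3.5771 (running 13.6753)
  edge 5→6: √(0.7907² + -1.0179²) = 1.2889 (running 14.9642)
  edge 6→7: √(2.4665² + -0.3490²) = 2.4910 (running 17.4552)
  edge 7→8: √(2.4445² + 1.5898²) = 2.9159 (running 20.3712)
  edge 8→1: √(0.3774² + 3.7317²) = 3.7507 (running 24.1219)
Perimeter = 24.1219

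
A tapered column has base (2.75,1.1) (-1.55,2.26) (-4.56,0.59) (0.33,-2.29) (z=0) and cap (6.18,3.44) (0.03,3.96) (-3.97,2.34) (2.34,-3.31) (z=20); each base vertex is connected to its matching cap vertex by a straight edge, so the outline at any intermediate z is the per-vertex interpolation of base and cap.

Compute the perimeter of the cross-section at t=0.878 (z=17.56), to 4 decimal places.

Cross-section at t=0.878: each vertex is (1-t)·p0[i] + t·p1[i].
  v1: (1-0.878)·(2.75,1.1) + 0.878·(6.18,3.44) = (5.7615,3.1545)
  v2: (1-0.878)·(-1.55,2.26) + 0.878·(0.03,3.96) = (-0.1628,3.7526)
  v3: (1-0.878)·(-4.56,0.59) + 0.878·(-3.97,2.34) = (-4.0420,2.1265)
  v4: (1-0.878)·(0.33,-2.29) + 0.878·(2.34,-3.31) = (2.0948,-3.1856)
Perimeter = Σ |v_{i+1} − v_i|:
  edge 1→2: √(-5.9243² + 0.5981²) = 5.9544 (running 5.9544)
  edge 2→3: √(-3.8792² + -1.6261²) = 4.2063 (running 10.1607)
  edge 3→4: √(6.1368² + -5.3121²) = 8.1165 (running 18.2772)
  edge 4→1: √(3.6668² + 6.3401²) = 7.3241 (running 25.6012)
Perimeter = 25.6012

Perimeter at t=0.878: 25.6012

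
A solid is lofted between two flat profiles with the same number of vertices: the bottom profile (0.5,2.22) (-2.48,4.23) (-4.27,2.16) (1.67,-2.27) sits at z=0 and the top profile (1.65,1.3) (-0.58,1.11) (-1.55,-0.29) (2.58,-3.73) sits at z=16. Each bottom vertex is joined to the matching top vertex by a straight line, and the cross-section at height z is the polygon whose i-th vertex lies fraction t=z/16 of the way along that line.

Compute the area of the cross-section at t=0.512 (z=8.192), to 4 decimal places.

Area at t=0.512: 12.7408

Cross-section at t=0.512: each vertex is (1-t)·p0[i] + t·p1[i].
  v1: (1-0.512)·(0.5,2.22) + 0.512·(1.65,1.3) = (1.0888,1.7490)
  v2: (1-0.512)·(-2.48,4.23) + 0.512·(-0.58,1.11) = (-1.5072,2.6326)
  v3: (1-0.512)·(-4.27,2.16) + 0.512·(-1.55,-0.29) = (-2.8774,0.9056)
  v4: (1-0.512)·(1.67,-2.27) + 0.512·(2.58,-3.73) = (2.1359,-3.0175)
Shoelace sum Σ(x_i·y_{i+1} − x_{i+1}·y_i):
  i=1: 1.0888·2.6326 − -1.5072·1.7490 = +5.5024 (running +5.5024)
  i=2: -1.5072·0.9056 − -2.8774·2.6326 = +6.2099 (running +11.7123)
  i=3: -2.8774·-3.0175 − 2.1359·0.9056 = +6.7482 (running +18.4605)
  i=4: 2.1359·1.7490 − 1.0888·-3.0175 = +7.0211 (running +25.4816)
Area = |Σ|/2 = |25.4816|/2 = 12.7408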